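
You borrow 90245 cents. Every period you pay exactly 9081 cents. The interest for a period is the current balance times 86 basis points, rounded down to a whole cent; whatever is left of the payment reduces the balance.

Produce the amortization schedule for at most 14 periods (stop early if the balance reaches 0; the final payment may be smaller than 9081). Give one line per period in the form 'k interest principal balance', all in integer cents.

1 776 8305 81940
2 704 8377 73563
3 632 8449 65114
4 559 8522 56592
5 486 8595 47997
6 412 8669 39328
7 338 8743 30585
8 263 8818 21767
9 187 8894 12873
10 110 8971 3902
11 33 3902 0

1. interest=⌊90245·86/10000⌋=776; principal=9081-776=8305; balance=90245-8305=81940
2. interest=⌊81940·86/10000⌋=704; principal=9081-704=8377; balance=81940-8377=73563
3. interest=⌊73563·86/10000⌋=632; principal=9081-632=8449; balance=73563-8449=65114
4. interest=⌊65114·86/10000⌋=559; principal=9081-559=8522; balance=65114-8522=56592
5. interest=⌊56592·86/10000⌋=486; principal=9081-486=8595; balance=56592-8595=47997
6. interest=⌊47997·86/10000⌋=412; principal=9081-412=8669; balance=47997-8669=39328
7. interest=⌊39328·86/10000⌋=338; principal=9081-338=8743; balance=39328-8743=30585
8. interest=⌊30585·86/10000⌋=263; principal=9081-263=8818; balance=30585-8818=21767
9. interest=⌊21767·86/10000⌋=187; principal=9081-187=8894; balance=21767-8894=12873
10. interest=⌊12873·86/10000⌋=110; principal=9081-110=8971; balance=12873-8971=3902
11. interest=⌊3902·86/10000⌋=33; principal=min(9081-33,3902)=3902; balance=3902-3902=0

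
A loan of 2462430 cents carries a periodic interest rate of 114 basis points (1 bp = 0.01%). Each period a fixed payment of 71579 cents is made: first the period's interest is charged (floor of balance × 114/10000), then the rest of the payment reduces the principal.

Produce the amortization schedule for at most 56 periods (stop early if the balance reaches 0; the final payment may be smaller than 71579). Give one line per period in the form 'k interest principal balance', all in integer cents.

1 28071 43508 2418922
2 27575 44004 2374918
3 27074 44505 2330413
4 26566 45013 2285400
5 26053 45526 2239874
6 25534 46045 2193829
7 25009 46570 2147259
8 24478 47101 2100158
9 23941 47638 2052520
10 23398 48181 2004339
11 22849 48730 1955609
12 22293 49286 1906323
13 21732 49847 1856476
14 21163 50416 1806060
15 20589 50990 1755070
16 20007 51572 1703498
17 19419 52160 1651338
18 18825 52754 1598584
19 18223 53356 1545228
20 17615 53964 1491264
21 17000 54579 1436685
22 16378 55201 1381484
23 15748 55831 1325653
24 15112 56467 1269186
25 14468 57111 1212075
26 13817 57762 1154313
27 13159 58420 1095893
28 12493 59086 1036807
29 11819 59760 977047
30 11138 60441 916606
31 10449 61130 855476
32 9752 61827 793649
33 9047 62532 731117
34 8334 63245 667872
35 7613 63966 603906
36 6884 64695 539211
37 6147 65432 473779
38 5401 66178 407601
39 4646 66933 340668
40 3883 67696 272972
41 3111 68468 204504
42 2331 69248 135256
43 1541 70038 65218
44 743 65218 0

1. interest=⌊2462430·114/10000⌋=28071; principal=71579-28071=43508; balance=2462430-43508=2418922
2. interest=⌊2418922·114/10000⌋=27575; principal=71579-27575=44004; balance=2418922-44004=2374918
3. interest=⌊2374918·114/10000⌋=27074; principal=71579-27074=44505; balance=2374918-44505=2330413
4. interest=⌊2330413·114/10000⌋=26566; principal=71579-26566=45013; balance=2330413-45013=2285400
5. interest=⌊2285400·114/10000⌋=26053; principal=71579-26053=45526; balance=2285400-45526=2239874
6. interest=⌊2239874·114/10000⌋=25534; principal=71579-25534=46045; balance=2239874-46045=2193829
7. interest=⌊2193829·114/10000⌋=25009; principal=71579-25009=46570; balance=2193829-46570=2147259
8. interest=⌊2147259·114/10000⌋=24478; principal=71579-24478=47101; balance=2147259-47101=2100158
9. interest=⌊2100158·114/10000⌋=23941; principal=71579-23941=47638; balance=2100158-47638=2052520
10. interest=⌊2052520·114/10000⌋=23398; principal=71579-23398=48181; balance=2052520-48181=2004339
11. interest=⌊2004339·114/10000⌋=22849; principal=71579-22849=48730; balance=2004339-48730=1955609
12. interest=⌊1955609·114/10000⌋=22293; principal=71579-22293=49286; balance=1955609-49286=1906323
13. interest=⌊1906323·114/10000⌋=21732; principal=71579-21732=49847; balance=1906323-49847=1856476
14. interest=⌊1856476·114/10000⌋=21163; principal=71579-21163=50416; balance=1856476-50416=1806060
15. interest=⌊1806060·114/10000⌋=20589; principal=71579-20589=50990; balance=1806060-50990=1755070
16. interest=⌊1755070·114/10000⌋=20007; principal=71579-20007=51572; balance=1755070-51572=1703498
17. interest=⌊1703498·114/10000⌋=19419; principal=71579-19419=52160; balance=1703498-52160=1651338
18. interest=⌊1651338·114/10000⌋=18825; principal=71579-18825=52754; balance=1651338-52754=1598584
19. interest=⌊1598584·114/10000⌋=18223; principal=71579-18223=53356; balance=1598584-53356=1545228
20. interest=⌊1545228·114/10000⌋=17615; principal=71579-17615=53964; balance=1545228-53964=1491264
21. interest=⌊1491264·114/10000⌋=17000; principal=71579-17000=54579; balance=1491264-54579=1436685
22. interest=⌊1436685·114/10000⌋=16378; principal=71579-16378=55201; balance=1436685-55201=1381484
23. interest=⌊1381484·114/10000⌋=15748; principal=71579-15748=55831; balance=1381484-55831=1325653
24. interest=⌊1325653·114/10000⌋=15112; principal=71579-15112=56467; balance=1325653-56467=1269186
25. interest=⌊1269186·114/10000⌋=14468; principal=71579-14468=57111; balance=1269186-57111=1212075
26. interest=⌊1212075·114/10000⌋=13817; principal=71579-13817=57762; balance=1212075-57762=1154313
27. interest=⌊1154313·114/10000⌋=13159; principal=71579-13159=58420; balance=1154313-58420=1095893
28. interest=⌊1095893·114/10000⌋=12493; principal=71579-12493=59086; balance=1095893-59086=1036807
29. interest=⌊1036807·114/10000⌋=11819; principal=71579-11819=59760; balance=1036807-59760=977047
30. interest=⌊977047·114/10000⌋=11138; principal=71579-11138=60441; balance=977047-60441=916606
31. interest=⌊916606·114/10000⌋=10449; principal=71579-10449=61130; balance=916606-61130=855476
32. interest=⌊855476·114/10000⌋=9752; principal=71579-9752=61827; balance=855476-61827=793649
33. interest=⌊793649·114/10000⌋=9047; principal=71579-9047=62532; balance=793649-62532=731117
34. interest=⌊731117·114/10000⌋=8334; principal=71579-8334=63245; balance=731117-63245=667872
35. interest=⌊667872·114/10000⌋=7613; principal=71579-7613=63966; balance=667872-63966=603906
36. interest=⌊603906·114/10000⌋=6884; principal=71579-6884=64695; balance=603906-64695=539211
37. interest=⌊539211·114/10000⌋=6147; principal=71579-6147=65432; balance=539211-65432=473779
38. interest=⌊473779·114/10000⌋=5401; principal=71579-5401=66178; balance=473779-66178=407601
39. interest=⌊407601·114/10000⌋=4646; principal=71579-4646=66933; balance=407601-66933=340668
40. interest=⌊340668·114/10000⌋=3883; principal=71579-3883=67696; balance=340668-67696=272972
41. interest=⌊272972·114/10000⌋=3111; principal=71579-3111=68468; balance=272972-68468=204504
42. interest=⌊204504·114/10000⌋=2331; principal=71579-2331=69248; balance=204504-69248=135256
43. interest=⌊135256·114/10000⌋=1541; principal=71579-1541=70038; balance=135256-70038=65218
44. interest=⌊65218·114/10000⌋=743; principal=min(71579-743,65218)=65218; balance=65218-65218=0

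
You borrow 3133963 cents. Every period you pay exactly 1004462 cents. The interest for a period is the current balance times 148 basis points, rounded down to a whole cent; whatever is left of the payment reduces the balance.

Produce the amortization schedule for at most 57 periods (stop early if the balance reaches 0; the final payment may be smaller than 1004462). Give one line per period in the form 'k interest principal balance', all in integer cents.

1 46382 958080 2175883
2 32203 972259 1203624
3 17813 986649 216975
4 3211 216975 0

1. interest=⌊3133963·148/10000⌋=46382; principal=1004462-46382=958080; balance=3133963-958080=2175883
2. interest=⌊2175883·148/10000⌋=32203; principal=1004462-32203=972259; balance=2175883-972259=1203624
3. interest=⌊1203624·148/10000⌋=17813; principal=1004462-17813=986649; balance=1203624-986649=216975
4. interest=⌊216975·148/10000⌋=3211; principal=min(1004462-3211,216975)=216975; balance=216975-216975=0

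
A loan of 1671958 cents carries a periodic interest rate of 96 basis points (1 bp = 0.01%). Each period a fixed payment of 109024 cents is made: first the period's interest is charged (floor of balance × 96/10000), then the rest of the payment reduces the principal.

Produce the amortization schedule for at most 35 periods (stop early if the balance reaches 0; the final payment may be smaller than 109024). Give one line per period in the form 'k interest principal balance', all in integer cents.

1 16050 92974 1578984
2 15158 93866 1485118
3 14257 94767 1390351
4 13347 95677 1294674
5 12428 96596 1198078
6 11501 97523 1100555
7 10565 98459 1002096
8 9620 99404 902692
9 8665 100359 802333
10 7702 101322 701011
11 6729 102295 598716
12 5747 103277 495439
13 4756 104268 391171
14 3755 105269 285902
15 2744 106280 179622
16 1724 107300 72322
17 694 72322 0

1. interest=⌊1671958·96/10000⌋=16050; principal=109024-16050=92974; balance=1671958-92974=1578984
2. interest=⌊1578984·96/10000⌋=15158; principal=109024-15158=93866; balance=1578984-93866=1485118
3. interest=⌊1485118·96/10000⌋=14257; principal=109024-14257=94767; balance=1485118-94767=1390351
4. interest=⌊1390351·96/10000⌋=13347; principal=109024-13347=95677; balance=1390351-95677=1294674
5. interest=⌊1294674·96/10000⌋=12428; principal=109024-12428=96596; balance=1294674-96596=1198078
6. interest=⌊1198078·96/10000⌋=11501; principal=109024-11501=97523; balance=1198078-97523=1100555
7. interest=⌊1100555·96/10000⌋=10565; principal=109024-10565=98459; balance=1100555-98459=1002096
8. interest=⌊1002096·96/10000⌋=9620; principal=109024-9620=99404; balance=1002096-99404=902692
9. interest=⌊902692·96/10000⌋=8665; principal=109024-8665=100359; balance=902692-100359=802333
10. interest=⌊802333·96/10000⌋=7702; principal=109024-7702=101322; balance=802333-101322=701011
11. interest=⌊701011·96/10000⌋=6729; principal=109024-6729=102295; balance=701011-102295=598716
12. interest=⌊598716·96/10000⌋=5747; principal=109024-5747=103277; balance=598716-103277=495439
13. interest=⌊495439·96/10000⌋=4756; principal=109024-4756=104268; balance=495439-104268=391171
14. interest=⌊391171·96/10000⌋=3755; principal=109024-3755=105269; balance=391171-105269=285902
15. interest=⌊285902·96/10000⌋=2744; principal=109024-2744=106280; balance=285902-106280=179622
16. interest=⌊179622·96/10000⌋=1724; principal=109024-1724=107300; balance=179622-107300=72322
17. interest=⌊72322·96/10000⌋=694; principal=min(109024-694,72322)=72322; balance=72322-72322=0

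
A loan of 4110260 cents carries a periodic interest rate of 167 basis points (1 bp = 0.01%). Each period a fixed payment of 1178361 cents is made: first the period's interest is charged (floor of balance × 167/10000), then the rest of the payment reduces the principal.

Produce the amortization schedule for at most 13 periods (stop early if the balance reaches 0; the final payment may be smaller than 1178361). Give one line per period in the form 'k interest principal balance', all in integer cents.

1 68641 1109720 3000540
2 50109 1128252 1872288
3 31267 1147094 725194
4 12110 725194 0

1. interest=⌊4110260·167/10000⌋=68641; principal=1178361-68641=1109720; balance=4110260-1109720=3000540
2. interest=⌊3000540·167/10000⌋=50109; principal=1178361-50109=1128252; balance=3000540-1128252=1872288
3. interest=⌊1872288·167/10000⌋=31267; principal=1178361-31267=1147094; balance=1872288-1147094=725194
4. interest=⌊725194·167/10000⌋=12110; principal=min(1178361-12110,725194)=725194; balance=725194-725194=0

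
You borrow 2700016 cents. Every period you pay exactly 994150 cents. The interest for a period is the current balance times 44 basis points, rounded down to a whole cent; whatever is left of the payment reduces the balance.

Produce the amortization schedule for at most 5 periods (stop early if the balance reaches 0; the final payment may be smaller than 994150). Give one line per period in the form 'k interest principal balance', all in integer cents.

1. interest=⌊2700016·44/10000⌋=11880; principal=994150-11880=982270; balance=2700016-982270=1717746
2. interest=⌊1717746·44/10000⌋=7558; principal=994150-7558=986592; balance=1717746-986592=731154
3. interest=⌊731154·44/10000⌋=3217; principal=min(994150-3217,731154)=731154; balance=731154-731154=0

1 11880 982270 1717746
2 7558 986592 731154
3 3217 731154 0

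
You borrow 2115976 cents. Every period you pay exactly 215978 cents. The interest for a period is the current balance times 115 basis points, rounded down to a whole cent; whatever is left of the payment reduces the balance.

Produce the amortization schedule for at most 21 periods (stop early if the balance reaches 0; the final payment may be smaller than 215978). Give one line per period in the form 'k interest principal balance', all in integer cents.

1 24333 191645 1924331
2 22129 193849 1730482
3 19900 196078 1534404
4 17645 198333 1336071
5 15364 200614 1135457
6 13057 202921 932536
7 10724 205254 727282
8 8363 207615 519667
9 5976 210002 309665
10 3561 212417 97248
11 1118 97248 0

1. interest=⌊2115976·115/10000⌋=24333; principal=215978-24333=191645; balance=2115976-191645=1924331
2. interest=⌊1924331·115/10000⌋=22129; principal=215978-22129=193849; balance=1924331-193849=1730482
3. interest=⌊1730482·115/10000⌋=19900; principal=215978-19900=196078; balance=1730482-196078=1534404
4. interest=⌊1534404·115/10000⌋=17645; principal=215978-17645=198333; balance=1534404-198333=1336071
5. interest=⌊1336071·115/10000⌋=15364; principal=215978-15364=200614; balance=1336071-200614=1135457
6. interest=⌊1135457·115/10000⌋=13057; principal=215978-13057=202921; balance=1135457-202921=932536
7. interest=⌊932536·115/10000⌋=10724; principal=215978-10724=205254; balance=932536-205254=727282
8. interest=⌊727282·115/10000⌋=8363; principal=215978-8363=207615; balance=727282-207615=519667
9. interest=⌊519667·115/10000⌋=5976; principal=215978-5976=210002; balance=519667-210002=309665
10. interest=⌊309665·115/10000⌋=3561; principal=215978-3561=212417; balance=309665-212417=97248
11. interest=⌊97248·115/10000⌋=1118; principal=min(215978-1118,97248)=97248; balance=97248-97248=0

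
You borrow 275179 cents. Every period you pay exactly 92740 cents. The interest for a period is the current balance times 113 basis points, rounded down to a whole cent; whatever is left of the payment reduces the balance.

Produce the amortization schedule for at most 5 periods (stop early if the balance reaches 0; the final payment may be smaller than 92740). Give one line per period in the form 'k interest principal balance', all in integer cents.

1. interest=⌊275179·113/10000⌋=3109; principal=92740-3109=89631; balance=275179-89631=185548
2. interest=⌊185548·113/10000⌋=2096; principal=92740-2096=90644; balance=185548-90644=94904
3. interest=⌊94904·113/10000⌋=1072; principal=92740-1072=91668; balance=94904-91668=3236
4. interest=⌊3236·113/10000⌋=36; principal=min(92740-36,3236)=3236; balance=3236-3236=0

1 3109 89631 185548
2 2096 90644 94904
3 1072 91668 3236
4 36 3236 0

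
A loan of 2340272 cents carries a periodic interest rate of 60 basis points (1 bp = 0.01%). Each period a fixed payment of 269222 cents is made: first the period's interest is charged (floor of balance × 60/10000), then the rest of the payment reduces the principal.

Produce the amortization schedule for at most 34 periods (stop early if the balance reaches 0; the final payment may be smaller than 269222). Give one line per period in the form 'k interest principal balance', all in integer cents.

1 14041 255181 2085091
2 12510 256712 1828379
3 10970 258252 1570127
4 9420 259802 1310325
5 7861 261361 1048964
6 6293 262929 786035
7 4716 264506 521529
8 3129 266093 255436
9 1532 255436 0

1. interest=⌊2340272·60/10000⌋=14041; principal=269222-14041=255181; balance=2340272-255181=2085091
2. interest=⌊2085091·60/10000⌋=12510; principal=269222-12510=256712; balance=2085091-256712=1828379
3. interest=⌊1828379·60/10000⌋=10970; principal=269222-10970=258252; balance=1828379-258252=1570127
4. interest=⌊1570127·60/10000⌋=9420; principal=269222-9420=259802; balance=1570127-259802=1310325
5. interest=⌊1310325·60/10000⌋=7861; principal=269222-7861=261361; balance=1310325-261361=1048964
6. interest=⌊1048964·60/10000⌋=6293; principal=269222-6293=262929; balance=1048964-262929=786035
7. interest=⌊786035·60/10000⌋=4716; principal=269222-4716=264506; balance=786035-264506=521529
8. interest=⌊521529·60/10000⌋=3129; principal=269222-3129=266093; balance=521529-266093=255436
9. interest=⌊255436·60/10000⌋=1532; principal=min(269222-1532,255436)=255436; balance=255436-255436=0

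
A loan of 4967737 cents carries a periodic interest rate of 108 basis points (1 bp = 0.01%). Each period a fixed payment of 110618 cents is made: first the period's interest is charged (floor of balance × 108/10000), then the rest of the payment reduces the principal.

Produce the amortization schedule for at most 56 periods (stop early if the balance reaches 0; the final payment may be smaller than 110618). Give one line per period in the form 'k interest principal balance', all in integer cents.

1. interest=⌊4967737·108/10000⌋=53651; principal=110618-53651=56967; balance=4967737-56967=4910770
2. interest=⌊4910770·108/10000⌋=53036; principal=110618-53036=57582; balance=4910770-57582=4853188
3. interest=⌊4853188·108/10000⌋=52414; principal=110618-52414=58204; balance=4853188-58204=4794984
4. interest=⌊4794984·108/10000⌋=51785; principal=110618-51785=58833; balance=4794984-58833=4736151
5. interest=⌊4736151·108/10000⌋=51150; principal=110618-51150=59468; balance=4736151-59468=4676683
6. interest=⌊4676683·108/10000⌋=50508; principal=110618-50508=60110; balance=4676683-60110=4616573
7. interest=⌊4616573·108/10000⌋=49858; principal=110618-49858=60760; balance=4616573-60760=4555813
8. interest=⌊4555813·108/10000⌋=49202; principal=110618-49202=61416; balance=4555813-61416=4494397
9. interest=⌊4494397·108/10000⌋=48539; principal=110618-48539=62079; balance=4494397-62079=4432318
10. interest=⌊4432318·108/10000⌋=47869; principal=110618-47869=62749; balance=4432318-62749=4369569
11. interest=⌊4369569·108/10000⌋=47191; principal=110618-47191=63427; balance=4369569-63427=4306142
12. interest=⌊4306142·108/10000⌋=46506; principal=110618-46506=64112; balance=4306142-64112=4242030
13. interest=⌊4242030·108/10000⌋=45813; principal=110618-45813=64805; balance=4242030-64805=4177225
14. interest=⌊4177225·108/10000⌋=45114; principal=110618-45114=65504; balance=4177225-65504=4111721
15. interest=⌊4111721·108/10000⌋=44406; principal=110618-44406=66212; balance=4111721-66212=4045509
16. interest=⌊4045509·108/10000⌋=43691; principal=110618-43691=66927; balance=4045509-66927=3978582
17. interest=⌊3978582·108/10000⌋=42968; principal=110618-42968=67650; balance=3978582-67650=3910932
18. interest=⌊3910932·108/10000⌋=42238; principal=110618-42238=68380; balance=3910932-68380=3842552
19. interest=⌊3842552·108/10000⌋=41499; principal=110618-41499=69119; balance=3842552-69119=3773433
20. interest=⌊3773433·108/10000⌋=40753; principal=110618-40753=69865; balance=3773433-69865=3703568
21. interest=⌊3703568·108/10000⌋=39998; principal=110618-39998=70620; balance=3703568-70620=3632948
22. interest=⌊3632948·108/10000⌋=39235; principal=110618-39235=71383; balance=3632948-71383=3561565
23. interest=⌊3561565·108/10000⌋=38464; principal=110618-38464=72154; balance=3561565-72154=3489411
24. interest=⌊3489411·108/10000⌋=37685; principal=110618-37685=72933; balance=3489411-72933=3416478
25. interest=⌊3416478·108/10000⌋=36897; principal=110618-36897=73721; balance=3416478-73721=3342757
26. interest=⌊3342757·108/10000⌋=36101; principal=110618-36101=74517; balance=3342757-74517=3268240
27. interest=⌊3268240·108/10000⌋=35296; principal=110618-35296=75322; balance=3268240-75322=3192918
28. interest=⌊3192918·108/10000⌋=34483; principal=110618-34483=76135; balance=3192918-76135=3116783
29. interest=⌊3116783·108/10000⌋=33661; principal=110618-33661=76957; balance=3116783-76957=3039826
30. interest=⌊3039826·108/10000⌋=32830; principal=110618-32830=77788; balance=3039826-77788=2962038
31. interest=⌊2962038·108/10000⌋=31990; principal=110618-31990=78628; balance=2962038-78628=2883410
32. interest=⌊2883410·108/10000⌋=31140; principal=110618-31140=79478; balance=2883410-79478=2803932
33. interest=⌊2803932·108/10000⌋=30282; principal=110618-30282=80336; balance=2803932-80336=2723596
34. interest=⌊2723596·108/10000⌋=29414; principal=110618-29414=81204; balance=2723596-81204=2642392
35. interest=⌊2642392·108/10000⌋=28537; principal=110618-28537=82081; balance=2642392-82081=2560311
36. interest=⌊2560311·108/10000⌋=27651; principal=110618-27651=82967; balance=2560311-82967=2477344
37. interest=⌊2477344·108/10000⌋=26755; principal=110618-26755=83863; balance=2477344-83863=2393481
38. interest=⌊2393481·108/10000⌋=25849; principal=110618-25849=84769; balance=2393481-84769=2308712
39. interest=⌊2308712·108/10000⌋=24934; principal=110618-24934=85684; balance=2308712-85684=2223028
40. interest=⌊2223028·108/10000⌋=24008; principal=110618-24008=86610; balance=2223028-86610=2136418
41. interest=⌊2136418·108/10000⌋=23073; principal=110618-23073=87545; balance=2136418-87545=2048873
42. interest=⌊2048873·108/10000⌋=22127; principal=110618-22127=88491; balance=2048873-88491=1960382
43. interest=⌊1960382·108/10000⌋=21172; principal=110618-21172=89446; balance=1960382-89446=1870936
44. interest=⌊1870936·108/10000⌋=20206; principal=110618-20206=90412; balance=1870936-90412=1780524
45. interest=⌊1780524·108/10000⌋=19229; principal=110618-19229=91389; balance=1780524-91389=1689135
46. interest=⌊1689135·108/10000⌋=18242; principal=110618-18242=92376; balance=1689135-92376=1596759
47. interest=⌊1596759·108/10000⌋=17244; principal=110618-17244=93374; balance=1596759-93374=1503385
48. interest=⌊1503385·108/10000⌋=16236; principal=110618-16236=94382; balance=1503385-94382=1409003
49. interest=⌊1409003·108/10000⌋=15217; principal=110618-15217=95401; balance=1409003-95401=1313602
50. interest=⌊1313602·108/10000⌋=14186; principal=110618-14186=96432; balance=1313602-96432=1217170
51. interest=⌊1217170·108/10000⌋=13145; principal=110618-13145=97473; balance=1217170-97473=1119697
52. interest=⌊1119697·108/10000⌋=12092; principal=110618-12092=98526; balance=1119697-98526=1021171
53. interest=⌊1021171·108/10000⌋=11028; principal=110618-11028=99590; balance=1021171-99590=921581
54. interest=⌊921581·108/10000⌋=9953; principal=110618-9953=100665; balance=921581-100665=820916
55. interest=⌊820916·108/10000⌋=8865; principal=110618-8865=101753; balance=820916-101753=719163
56. interest=⌊719163·108/10000⌋=7766; principal=110618-7766=102852; balance=719163-102852=616311

1 53651 56967 4910770
2 53036 57582 4853188
3 52414 58204 4794984
4 51785 58833 4736151
5 51150 59468 4676683
6 50508 60110 4616573
7 49858 60760 4555813
8 49202 61416 4494397
9 48539 62079 4432318
10 47869 62749 4369569
11 47191 63427 4306142
12 46506 64112 4242030
13 45813 64805 4177225
14 45114 65504 4111721
15 44406 66212 4045509
16 43691 66927 3978582
17 42968 67650 3910932
18 42238 68380 3842552
19 41499 69119 3773433
20 40753 69865 3703568
21 39998 70620 3632948
22 39235 71383 3561565
23 38464 72154 3489411
24 37685 72933 3416478
25 36897 73721 3342757
26 36101 74517 3268240
27 35296 75322 3192918
28 34483 76135 3116783
29 33661 76957 3039826
30 32830 77788 2962038
31 31990 78628 2883410
32 31140 79478 2803932
33 30282 80336 2723596
34 29414 81204 2642392
35 28537 82081 2560311
36 27651 82967 2477344
37 26755 83863 2393481
38 25849 84769 2308712
39 24934 85684 2223028
40 24008 86610 2136418
41 23073 87545 2048873
42 22127 88491 1960382
43 21172 89446 1870936
44 20206 90412 1780524
45 19229 91389 1689135
46 18242 92376 1596759
47 17244 93374 1503385
48 16236 94382 1409003
49 15217 95401 1313602
50 14186 96432 1217170
51 13145 97473 1119697
52 12092 98526 1021171
53 11028 99590 921581
54 9953 100665 820916
55 8865 101753 719163
56 7766 102852 616311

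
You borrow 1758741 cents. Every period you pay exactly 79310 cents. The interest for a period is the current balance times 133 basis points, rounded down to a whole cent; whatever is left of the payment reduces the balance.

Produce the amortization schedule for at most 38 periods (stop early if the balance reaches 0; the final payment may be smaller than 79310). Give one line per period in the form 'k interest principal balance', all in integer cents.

1 23391 55919 1702822
2 22647 56663 1646159
3 21893 57417 1588742
4 21130 58180 1530562
5 20356 58954 1471608
6 19572 59738 1411870
7 18777 60533 1351337
8 17972 61338 1289999
9 17156 62154 1227845
10 16330 62980 1164865
11 15492 63818 1101047
12 14643 64667 1036380
13 13783 65527 970853
14 12912 66398 904455
15 12029 67281 837174
16 11134 68176 768998
17 10227 69083 699915
18 9308 70002 629913
19 8377 70933 558980
20 7434 71876 487104
21 6478 72832 414272
22 5509 73801 340471
23 4528 74782 265689
24 3533 75777 189912
25 2525 76785 113127
26 1504 77806 35321
27 469 35321 0

1. interest=⌊1758741·133/10000⌋=23391; principal=79310-23391=55919; balance=1758741-55919=1702822
2. interest=⌊1702822·133/10000⌋=22647; principal=79310-22647=56663; balance=1702822-56663=1646159
3. interest=⌊1646159·133/10000⌋=21893; principal=79310-21893=57417; balance=1646159-57417=1588742
4. interest=⌊1588742·133/10000⌋=21130; principal=79310-21130=58180; balance=1588742-58180=1530562
5. interest=⌊1530562·133/10000⌋=20356; principal=79310-20356=58954; balance=1530562-58954=1471608
6. interest=⌊1471608·133/10000⌋=19572; principal=79310-19572=59738; balance=1471608-59738=1411870
7. interest=⌊1411870·133/10000⌋=18777; principal=79310-18777=60533; balance=1411870-60533=1351337
8. interest=⌊1351337·133/10000⌋=17972; principal=79310-17972=61338; balance=1351337-61338=1289999
9. interest=⌊1289999·133/10000⌋=17156; principal=79310-17156=62154; balance=1289999-62154=1227845
10. interest=⌊1227845·133/10000⌋=16330; principal=79310-16330=62980; balance=1227845-62980=1164865
11. interest=⌊1164865·133/10000⌋=15492; principal=79310-15492=63818; balance=1164865-63818=1101047
12. interest=⌊1101047·133/10000⌋=14643; principal=79310-14643=64667; balance=1101047-64667=1036380
13. interest=⌊1036380·133/10000⌋=13783; principal=79310-13783=65527; balance=1036380-65527=970853
14. interest=⌊970853·133/10000⌋=12912; principal=79310-12912=66398; balance=970853-66398=904455
15. interest=⌊904455·133/10000⌋=12029; principal=79310-12029=67281; balance=904455-67281=837174
16. interest=⌊837174·133/10000⌋=11134; principal=79310-11134=68176; balance=837174-68176=768998
17. interest=⌊768998·133/10000⌋=10227; principal=79310-10227=69083; balance=768998-69083=699915
18. interest=⌊699915·133/10000⌋=9308; principal=79310-9308=70002; balance=699915-70002=629913
19. interest=⌊629913·133/10000⌋=8377; principal=79310-8377=70933; balance=629913-70933=558980
20. interest=⌊558980·133/10000⌋=7434; principal=79310-7434=71876; balance=558980-71876=487104
21. interest=⌊487104·133/10000⌋=6478; principal=79310-6478=72832; balance=487104-72832=414272
22. interest=⌊414272·133/10000⌋=5509; principal=79310-5509=73801; balance=414272-73801=340471
23. interest=⌊340471·133/10000⌋=4528; principal=79310-4528=74782; balance=340471-74782=265689
24. interest=⌊265689·133/10000⌋=3533; principal=79310-3533=75777; balance=265689-75777=189912
25. interest=⌊189912·133/10000⌋=2525; principal=79310-2525=76785; balance=189912-76785=113127
26. interest=⌊113127·133/10000⌋=1504; principal=79310-1504=77806; balance=113127-77806=35321
27. interest=⌊35321·133/10000⌋=469; principal=min(79310-469,35321)=35321; balance=35321-35321=0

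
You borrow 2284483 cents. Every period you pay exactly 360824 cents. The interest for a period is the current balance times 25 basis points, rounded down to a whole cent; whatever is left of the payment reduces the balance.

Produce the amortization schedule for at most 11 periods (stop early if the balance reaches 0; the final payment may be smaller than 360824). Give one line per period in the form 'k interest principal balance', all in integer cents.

1. interest=⌊2284483·25/10000⌋=5711; principal=360824-5711=355113; balance=2284483-355113=1929370
2. interest=⌊1929370·25/10000⌋=4823; principal=360824-4823=356001; balance=1929370-356001=1573369
3. interest=⌊1573369·25/10000⌋=3933; principal=360824-3933=356891; balance=1573369-356891=1216478
4. interest=⌊1216478·25/10000⌋=3041; principal=360824-3041=357783; balance=1216478-357783=858695
5. interest=⌊858695·25/10000⌋=2146; principal=360824-2146=358678; balance=858695-358678=500017
6. interest=⌊500017·25/10000⌋=1250; principal=360824-1250=359574; balance=500017-359574=140443
7. interest=⌊140443·25/10000⌋=351; principal=min(360824-351,140443)=140443; balance=140443-140443=0

1 5711 355113 1929370
2 4823 356001 1573369
3 3933 356891 1216478
4 3041 357783 858695
5 2146 358678 500017
6 1250 359574 140443
7 351 140443 0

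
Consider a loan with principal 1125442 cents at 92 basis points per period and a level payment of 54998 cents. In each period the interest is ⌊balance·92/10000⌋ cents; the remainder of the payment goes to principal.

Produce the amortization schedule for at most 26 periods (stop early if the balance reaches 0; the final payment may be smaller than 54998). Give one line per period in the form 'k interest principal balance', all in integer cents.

1 10354 44644 1080798
2 9943 45055 1035743
3 9528 45470 990273
4 9110 45888 944385
5 8688 46310 898075
6 8262 46736 851339
7 7832 47166 804173
8 7398 47600 756573
9 6960 48038 708535
10 6518 48480 660055
11 6072 48926 611129
12 5622 49376 561753
13 5168 49830 511923
14 4709 50289 461634
15 4247 50751 410883
16 3780 51218 359665
17 3308 51690 307975
18 2833 52165 255810
19 2353 52645 203165
20 1869 53129 150036
21 1380 53618 96418
22 887 54111 42307
23 389 42307 0

1. interest=⌊1125442·92/10000⌋=10354; principal=54998-10354=44644; balance=1125442-44644=1080798
2. interest=⌊1080798·92/10000⌋=9943; principal=54998-9943=45055; balance=1080798-45055=1035743
3. interest=⌊1035743·92/10000⌋=9528; principal=54998-9528=45470; balance=1035743-45470=990273
4. interest=⌊990273·92/10000⌋=9110; principal=54998-9110=45888; balance=990273-45888=944385
5. interest=⌊944385·92/10000⌋=8688; principal=54998-8688=46310; balance=944385-46310=898075
6. interest=⌊898075·92/10000⌋=8262; principal=54998-8262=46736; balance=898075-46736=851339
7. interest=⌊851339·92/10000⌋=7832; principal=54998-7832=47166; balance=851339-47166=804173
8. interest=⌊804173·92/10000⌋=7398; principal=54998-7398=47600; balance=804173-47600=756573
9. interest=⌊756573·92/10000⌋=6960; principal=54998-6960=48038; balance=756573-48038=708535
10. interest=⌊708535·92/10000⌋=6518; principal=54998-6518=48480; balance=708535-48480=660055
11. interest=⌊660055·92/10000⌋=6072; principal=54998-6072=48926; balance=660055-48926=611129
12. interest=⌊611129·92/10000⌋=5622; principal=54998-5622=49376; balance=611129-49376=561753
13. interest=⌊561753·92/10000⌋=5168; principal=54998-5168=49830; balance=561753-49830=511923
14. interest=⌊511923·92/10000⌋=4709; principal=54998-4709=50289; balance=511923-50289=461634
15. interest=⌊461634·92/10000⌋=4247; principal=54998-4247=50751; balance=461634-50751=410883
16. interest=⌊410883·92/10000⌋=3780; principal=54998-3780=51218; balance=410883-51218=359665
17. interest=⌊359665·92/10000⌋=3308; principal=54998-3308=51690; balance=359665-51690=307975
18. interest=⌊307975·92/10000⌋=2833; principal=54998-2833=52165; balance=307975-52165=255810
19. interest=⌊255810·92/10000⌋=2353; principal=54998-2353=52645; balance=255810-52645=203165
20. interest=⌊203165·92/10000⌋=1869; principal=54998-1869=53129; balance=203165-53129=150036
21. interest=⌊150036·92/10000⌋=1380; principal=54998-1380=53618; balance=150036-53618=96418
22. interest=⌊96418·92/10000⌋=887; principal=54998-887=54111; balance=96418-54111=42307
23. interest=⌊42307·92/10000⌋=389; principal=min(54998-389,42307)=42307; balance=42307-42307=0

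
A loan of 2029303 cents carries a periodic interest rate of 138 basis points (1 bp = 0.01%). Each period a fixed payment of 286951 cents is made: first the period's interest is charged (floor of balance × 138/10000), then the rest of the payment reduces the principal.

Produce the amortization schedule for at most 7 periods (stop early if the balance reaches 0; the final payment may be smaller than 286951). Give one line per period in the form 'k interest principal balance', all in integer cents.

1 28004 258947 1770356
2 24430 262521 1507835
3 20808 266143 1241692
4 17135 269816 971876
5 13411 273540 698336
6 9637 277314 421022
7 5810 281141 139881

1. interest=⌊2029303·138/10000⌋=28004; principal=286951-28004=258947; balance=2029303-258947=1770356
2. interest=⌊1770356·138/10000⌋=24430; principal=286951-24430=262521; balance=1770356-262521=1507835
3. interest=⌊1507835·138/10000⌋=20808; principal=286951-20808=266143; balance=1507835-266143=1241692
4. interest=⌊1241692·138/10000⌋=17135; principal=286951-17135=269816; balance=1241692-269816=971876
5. interest=⌊971876·138/10000⌋=13411; principal=286951-13411=273540; balance=971876-273540=698336
6. interest=⌊698336·138/10000⌋=9637; principal=286951-9637=277314; balance=698336-277314=421022
7. interest=⌊421022·138/10000⌋=5810; principal=286951-5810=281141; balance=421022-281141=139881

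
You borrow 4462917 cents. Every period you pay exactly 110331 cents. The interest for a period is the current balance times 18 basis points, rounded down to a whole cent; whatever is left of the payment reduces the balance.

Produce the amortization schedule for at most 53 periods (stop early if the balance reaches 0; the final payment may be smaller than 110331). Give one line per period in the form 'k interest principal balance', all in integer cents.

1 8033 102298 4360619
2 7849 102482 4258137
3 7664 102667 4155470
4 7479 102852 4052618
5 7294 103037 3949581
6 7109 103222 3846359
7 6923 103408 3742951
8 6737 103594 3639357
9 6550 103781 3535576
10 6364 103967 3431609
11 6176 104155 3327454
12 5989 104342 3223112
13 5801 104530 3118582
14 5613 104718 3013864
15 5424 104907 2908957
16 5236 105095 2803862
17 5046 105285 2698577
18 4857 105474 2593103
19 4667 105664 2487439
20 4477 105854 2381585
21 4286 106045 2275540
22 4095 106236 2169304
23 3904 106427 2062877
24 3713 106618 1956259
25 3521 106810 1849449
26 3329 107002 1742447
27 3136 107195 1635252
28 2943 107388 1527864
29 2750 107581 1420283
30 2556 107775 1312508
31 2362 107969 1204539
32 2168 108163 1096376
33 1973 108358 988018
34 1778 108553 879465
35 1583 108748 770717
36 1387 108944 661773
37 1191 109140 552633
38 994 109337 443296
39 797 109534 333762
40 600 109731 224031
41 403 109928 114103
42 205 110126 3977
43 7 3977 0

1. interest=⌊4462917·18/10000⌋=8033; principal=110331-8033=102298; balance=4462917-102298=4360619
2. interest=⌊4360619·18/10000⌋=7849; principal=110331-7849=102482; balance=4360619-102482=4258137
3. interest=⌊4258137·18/10000⌋=7664; principal=110331-7664=102667; balance=4258137-102667=4155470
4. interest=⌊4155470·18/10000⌋=7479; principal=110331-7479=102852; balance=4155470-102852=4052618
5. interest=⌊4052618·18/10000⌋=7294; principal=110331-7294=103037; balance=4052618-103037=3949581
6. interest=⌊3949581·18/10000⌋=7109; principal=110331-7109=103222; balance=3949581-103222=3846359
7. interest=⌊3846359·18/10000⌋=6923; principal=110331-6923=103408; balance=3846359-103408=3742951
8. interest=⌊3742951·18/10000⌋=6737; principal=110331-6737=103594; balance=3742951-103594=3639357
9. interest=⌊3639357·18/10000⌋=6550; principal=110331-6550=103781; balance=3639357-103781=3535576
10. interest=⌊3535576·18/10000⌋=6364; principal=110331-6364=103967; balance=3535576-103967=3431609
11. interest=⌊3431609·18/10000⌋=6176; principal=110331-6176=104155; balance=3431609-104155=3327454
12. interest=⌊3327454·18/10000⌋=5989; principal=110331-5989=104342; balance=3327454-104342=3223112
13. interest=⌊3223112·18/10000⌋=5801; principal=110331-5801=104530; balance=3223112-104530=3118582
14. interest=⌊3118582·18/10000⌋=5613; principal=110331-5613=104718; balance=3118582-104718=3013864
15. interest=⌊3013864·18/10000⌋=5424; principal=110331-5424=104907; balance=3013864-104907=2908957
16. interest=⌊2908957·18/10000⌋=5236; principal=110331-5236=105095; balance=2908957-105095=2803862
17. interest=⌊2803862·18/10000⌋=5046; principal=110331-5046=105285; balance=2803862-105285=2698577
18. interest=⌊2698577·18/10000⌋=4857; principal=110331-4857=105474; balance=2698577-105474=2593103
19. interest=⌊2593103·18/10000⌋=4667; principal=110331-4667=105664; balance=2593103-105664=2487439
20. interest=⌊2487439·18/10000⌋=4477; principal=110331-4477=105854; balance=2487439-105854=2381585
21. interest=⌊2381585·18/10000⌋=4286; principal=110331-4286=106045; balance=2381585-106045=2275540
22. interest=⌊2275540·18/10000⌋=4095; principal=110331-4095=106236; balance=2275540-106236=2169304
23. interest=⌊2169304·18/10000⌋=3904; principal=110331-3904=106427; balance=2169304-106427=2062877
24. interest=⌊2062877·18/10000⌋=3713; principal=110331-3713=106618; balance=2062877-106618=1956259
25. interest=⌊1956259·18/10000⌋=3521; principal=110331-3521=106810; balance=1956259-106810=1849449
26. interest=⌊1849449·18/10000⌋=3329; principal=110331-3329=107002; balance=1849449-107002=1742447
27. interest=⌊1742447·18/10000⌋=3136; principal=110331-3136=107195; balance=1742447-107195=1635252
28. interest=⌊1635252·18/10000⌋=2943; principal=110331-2943=107388; balance=1635252-107388=1527864
29. interest=⌊1527864·18/10000⌋=2750; principal=110331-2750=107581; balance=1527864-107581=1420283
30. interest=⌊1420283·18/10000⌋=2556; principal=110331-2556=107775; balance=1420283-107775=1312508
31. interest=⌊1312508·18/10000⌋=2362; principal=110331-2362=107969; balance=1312508-107969=1204539
32. interest=⌊1204539·18/10000⌋=2168; principal=110331-2168=108163; balance=1204539-108163=1096376
33. interest=⌊1096376·18/10000⌋=1973; principal=110331-1973=108358; balance=1096376-108358=988018
34. interest=⌊988018·18/10000⌋=1778; principal=110331-1778=108553; balance=988018-108553=879465
35. interest=⌊879465·18/10000⌋=1583; principal=110331-1583=108748; balance=879465-108748=770717
36. interest=⌊770717·18/10000⌋=1387; principal=110331-1387=108944; balance=770717-108944=661773
37. interest=⌊661773·18/10000⌋=1191; principal=110331-1191=109140; balance=661773-109140=552633
38. interest=⌊552633·18/10000⌋=994; principal=110331-994=109337; balance=552633-109337=443296
39. interest=⌊443296·18/10000⌋=797; principal=110331-797=109534; balance=443296-109534=333762
40. interest=⌊333762·18/10000⌋=600; principal=110331-600=109731; balance=333762-109731=224031
41. interest=⌊224031·18/10000⌋=403; principal=110331-403=109928; balance=224031-109928=114103
42. interest=⌊114103·18/10000⌋=205; principal=110331-205=110126; balance=114103-110126=3977
43. interest=⌊3977·18/10000⌋=7; principal=min(110331-7,3977)=3977; balance=3977-3977=0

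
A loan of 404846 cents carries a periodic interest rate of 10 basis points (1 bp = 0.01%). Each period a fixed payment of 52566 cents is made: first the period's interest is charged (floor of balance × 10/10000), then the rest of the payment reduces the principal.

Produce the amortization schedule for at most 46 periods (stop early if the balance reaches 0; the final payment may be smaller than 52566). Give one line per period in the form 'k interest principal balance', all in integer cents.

1. interest=⌊404846·10/10000⌋=404; principal=52566-404=52162; balance=404846-52162=352684
2. interest=⌊352684·10/10000⌋=352; principal=52566-352=52214; balance=352684-52214=300470
3. interest=⌊300470·10/10000⌋=300; principal=52566-300=52266; balance=300470-52266=248204
4. interest=⌊248204·10/10000⌋=248; principal=52566-248=52318; balance=248204-52318=195886
5. interest=⌊195886·10/10000⌋=195; principal=52566-195=52371; balance=195886-52371=143515
6. interest=⌊143515·10/10000⌋=143; principal=52566-143=52423; balance=143515-52423=91092
7. interest=⌊91092·10/10000⌋=91; principal=52566-91=52475; balance=91092-52475=38617
8. interest=⌊38617·10/10000⌋=38; principal=min(52566-38,38617)=38617; balance=38617-38617=0

1 404 52162 352684
2 352 52214 300470
3 300 52266 248204
4 248 52318 195886
5 195 52371 143515
6 143 52423 91092
7 91 52475 38617
8 38 38617 0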